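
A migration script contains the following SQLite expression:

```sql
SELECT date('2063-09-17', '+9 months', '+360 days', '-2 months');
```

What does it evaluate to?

2065-04-12

Adding +9 months to 2063-09-17 gives 2064-06-17.
Applying '+360 days' to 2064-06-17: counting 360 days forward gives 2065-06-12.
Adding -2 months to 2065-06-12 gives 2065-04-12.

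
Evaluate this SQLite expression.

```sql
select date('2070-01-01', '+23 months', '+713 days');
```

2073-11-13

Adding +23 months to 2070-01-01 gives 2071-12-01.
Applying '+713 days' to 2071-12-01: counting 713 days forward gives 2073-11-13.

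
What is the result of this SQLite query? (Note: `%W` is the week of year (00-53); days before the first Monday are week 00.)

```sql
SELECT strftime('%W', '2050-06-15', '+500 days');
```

First apply '+500 days': 2050-06-15 → 2051-10-28.
2051-10-28 is a Saturday. SQLite's %W counts Mondays since the year started; the result is 43.

43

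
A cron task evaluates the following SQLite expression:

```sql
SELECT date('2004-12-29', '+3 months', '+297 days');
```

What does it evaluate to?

Adding +3 months to 2004-12-29 gives 2005-03-29.
Applying '+297 days' to 2005-03-29: counting 297 days forward gives 2006-01-20.

2006-01-20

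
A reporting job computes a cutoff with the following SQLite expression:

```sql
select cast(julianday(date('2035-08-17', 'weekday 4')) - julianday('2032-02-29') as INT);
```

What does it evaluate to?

1271

`weekday 4` advances to the next Thursday; 2035-08-17 is a Friday, so it moves forward to 2035-08-23.
0 days remain in February 2032 after the 29th (29 − 29).
Full months from March 2032 through July 2035 contribute their day counts.
Then 23 days into August 2035.
Total: 0 + 31 + 30 + 31 + 30 + 31 + 31 + 30 + 31 + 30 + 31 + 31 + 28 + 31 + 30 + 31 + 30 + 31 + 31 + 30 + 31 + 30 + 31 + 31 + 28 + 31 + 30 + 31 + 30 + 31 + 31 + 30 + 31 + 30 + 31 + 31 + 28 + 31 + 30 + 31 + 30 + 31 + 23 = 1271.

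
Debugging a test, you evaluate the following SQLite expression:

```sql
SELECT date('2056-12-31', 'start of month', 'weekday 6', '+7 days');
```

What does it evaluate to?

2056-12-09

`start of month` rewinds 2056-12-31 to 2056-12-01.
`weekday 6` advances to the next Saturday; 2056-12-01 is a Friday, so it moves forward to 2056-12-02.
Advancing 7 more days within December lands on 2056-12-09.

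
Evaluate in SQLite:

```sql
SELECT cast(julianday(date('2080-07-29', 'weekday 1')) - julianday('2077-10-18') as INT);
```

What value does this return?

1015

`weekday 1` advances to the next Monday; 2080-07-29 is already a Monday, so it stays at 2080-07-29.
13 days remain in October 2077 after the 18th (31 − 18).
Full months from November 2077 through June 2080 contribute their day counts.
Then 29 days into July 2080.
Total: 13 + 30 + 31 + 31 + 28 + 31 + 30 + 31 + 30 + 31 + 31 + 30 + 31 + 30 + 31 + 31 + 28 + 31 + 30 + 31 + 30 + 31 + 31 + 30 + 31 + 30 + 31 + 31 + 29 + 31 + 30 + 31 + 30 + 29 = 1015.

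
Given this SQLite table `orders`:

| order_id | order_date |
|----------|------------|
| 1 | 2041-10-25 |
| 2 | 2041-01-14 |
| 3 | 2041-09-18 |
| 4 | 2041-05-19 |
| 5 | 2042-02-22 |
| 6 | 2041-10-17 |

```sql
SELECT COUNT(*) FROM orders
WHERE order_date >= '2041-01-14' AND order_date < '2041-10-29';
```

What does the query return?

5

Rows in [2041-01-14, 2041-10-29): 2041-10-25, 2041-01-14, 2041-09-18, 2041-05-19, 2041-10-17 → 5 rows.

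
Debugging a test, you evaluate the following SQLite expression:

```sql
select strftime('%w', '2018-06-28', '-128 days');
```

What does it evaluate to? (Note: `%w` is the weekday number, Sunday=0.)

First apply '-128 days': 2018-06-28 → 2018-02-20.
2018-02-20 is a Tuesday; with Sunday=0 that is 2.

2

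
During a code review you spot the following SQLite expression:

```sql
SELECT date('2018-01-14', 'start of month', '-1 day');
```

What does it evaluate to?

`start of month` rewinds 2018-01-14 to 2018-01-01.
Going back 1 day from 2018-01-01 reaches 2017-12-31 (last day of December, 31 days).

2017-12-31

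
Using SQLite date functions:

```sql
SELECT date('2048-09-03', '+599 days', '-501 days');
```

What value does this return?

2048-12-10

Applying '+599 days' to 2048-09-03: counting 599 days forward gives 2050-04-25.
Applying '-501 days' to 2050-04-25: counting 501 days back gives 2048-12-10.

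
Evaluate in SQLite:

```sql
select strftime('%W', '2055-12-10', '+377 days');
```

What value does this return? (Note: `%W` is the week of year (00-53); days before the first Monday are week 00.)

First apply '+377 days': 2055-12-10 → 2056-12-21.
2056-12-21 is a Thursday. SQLite's %W counts Mondays since the year started; the result is 51.

51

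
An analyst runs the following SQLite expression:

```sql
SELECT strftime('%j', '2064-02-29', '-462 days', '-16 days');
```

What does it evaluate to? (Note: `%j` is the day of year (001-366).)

First apply '-462 days', '-16 days': 2064-02-29 → 2062-11-08.
Day-of-year for 2062-11-08: days since 2062-01-01 inclusive = 312, zero-padded to 312.

312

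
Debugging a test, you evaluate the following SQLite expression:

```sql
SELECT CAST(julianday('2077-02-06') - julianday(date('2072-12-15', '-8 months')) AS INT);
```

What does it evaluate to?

1758

Adding -8 months to 2072-12-15 gives 2072-04-15.
15 days remain in April 2072 after the 15th (30 − 15).
Full months from May 2072 through January 2077 contribute their day counts.
Then 6 days into February 2077.
Total: 15 + 31 + 30 + 31 + 31 + 30 + 31 + 30 + 31 + 31 + 28 + 31 + 30 + 31 + 30 + 31 + 31 + 30 + 31 + 30 + 31 + 31 + 28 + 31 + 30 + 31 + 30 + 31 + 31 + 30 + 31 + 30 + 31 + 31 + 28 + 31 + 30 + 31 + 30 + 31 + 31 + 30 + 31 + 30 + 31 + 31 + 29 + 31 + 30 + 31 + 30 + 31 + 31 + 30 + 31 + 30 + 31 + 31 + 6 = 1758.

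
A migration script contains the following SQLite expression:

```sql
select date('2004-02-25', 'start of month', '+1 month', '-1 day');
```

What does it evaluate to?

2004-02-29

`start of month` rewinds 2004-02-25 to 2004-02-01.
Adding +1 month to 2004-02-01 gives 2004-03-01.
Going back 1 day from 2004-03-01 reaches 2004-02-29 (last day of February, 29 days).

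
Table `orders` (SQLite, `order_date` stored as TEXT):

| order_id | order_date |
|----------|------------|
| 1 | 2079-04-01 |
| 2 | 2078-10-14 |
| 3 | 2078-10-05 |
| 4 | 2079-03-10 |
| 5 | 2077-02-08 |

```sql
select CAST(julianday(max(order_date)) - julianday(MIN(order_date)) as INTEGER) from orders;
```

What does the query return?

MIN = 2077-02-08, MAX = 2079-04-01.
20 days remain in February 2077 after the 8th (28 − 8).
Full months from March 2077 through March 2079 contribute their day counts.
Then 1 day into April 2079.
Total: 20 + 31 + 30 + 31 + 30 + 31 + 31 + 30 + 31 + 30 + 31 + 31 + 28 + 31 + 30 + 31 + 30 + 31 + 31 + 30 + 31 + 30 + 31 + 31 + 28 + 31 + 1 = 782.

782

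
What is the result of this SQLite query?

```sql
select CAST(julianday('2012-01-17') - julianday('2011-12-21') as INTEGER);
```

27

10 days remain in December 2011 after the 21st (31 − 21).
Then 17 days into January 2012.
Total: 10 + 17 = 27.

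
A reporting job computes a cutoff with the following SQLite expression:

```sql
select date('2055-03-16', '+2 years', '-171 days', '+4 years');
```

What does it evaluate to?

2060-09-26

Adding +2 years to 2055-03-16 gives 2057-03-16.
Applying '-171 days' to 2057-03-16: counting 171 days back gives 2056-09-26.
Adding +4 years to 2056-09-26 gives 2060-09-26.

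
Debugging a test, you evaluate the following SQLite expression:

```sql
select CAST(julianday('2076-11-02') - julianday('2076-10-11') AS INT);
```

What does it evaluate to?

22

20 days remain in October 2076 after the 11th (31 − 11).
Then 2 days into November 2076.
Total: 20 + 2 = 22.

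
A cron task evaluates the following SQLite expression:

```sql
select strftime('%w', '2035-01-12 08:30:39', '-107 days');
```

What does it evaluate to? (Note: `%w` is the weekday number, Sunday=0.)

3

First apply '-107 days': 2035-01-12 08:30:39 → 2034-09-27 08:30:39.
2034-09-27 is a Wednesday; with Sunday=0 that is 3.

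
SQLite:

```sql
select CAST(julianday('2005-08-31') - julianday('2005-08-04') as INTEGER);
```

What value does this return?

27

Both dates are in August 2005: 31 − 4 = 27.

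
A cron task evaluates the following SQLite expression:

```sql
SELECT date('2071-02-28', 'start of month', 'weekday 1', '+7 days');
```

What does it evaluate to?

`start of month` rewinds 2071-02-28 to 2071-02-01.
`weekday 1` advances to the next Monday; 2071-02-01 is a Sunday, so it moves forward to 2071-02-02.
Advancing 7 more days within February lands on 2071-02-09.

2071-02-09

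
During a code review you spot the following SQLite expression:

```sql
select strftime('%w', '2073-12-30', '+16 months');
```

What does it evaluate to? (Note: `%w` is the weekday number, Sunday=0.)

First apply '+16 months': 2073-12-30 → 2075-04-30.
2075-04-30 is a Tuesday; with Sunday=0 that is 2.

2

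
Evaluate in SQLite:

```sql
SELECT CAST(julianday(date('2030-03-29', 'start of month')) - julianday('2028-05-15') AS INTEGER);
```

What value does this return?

655

`start of month` rewinds 2030-03-29 to 2030-03-01.
16 days remain in May 2028 after the 15th (31 − 15).
Full months from June 2028 through February 2030 contribute their day counts.
Then 1 day into March 2030.
Total: 16 + 30 + 31 + 31 + 30 + 31 + 30 + 31 + 31 + 28 + 31 + 30 + 31 + 30 + 31 + 31 + 30 + 31 + 30 + 31 + 31 + 28 + 1 = 655.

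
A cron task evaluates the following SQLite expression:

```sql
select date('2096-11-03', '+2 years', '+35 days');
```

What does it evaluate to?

2098-12-08

Adding +2 years to 2096-11-03 gives 2098-11-03.
November 2098 has 30 days; 27 remain after the 3rd, so 28 days reach 2098-12-01.
Advancing 7 more days within December lands on 2098-12-08.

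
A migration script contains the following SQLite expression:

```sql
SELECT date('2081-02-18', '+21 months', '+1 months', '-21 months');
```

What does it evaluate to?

2081-03-18

Adding +21 months to 2081-02-18 gives 2082-11-18.
Adding +1 month to 2082-11-18 gives 2082-12-18.
Adding -21 months to 2082-12-18 gives 2081-03-18.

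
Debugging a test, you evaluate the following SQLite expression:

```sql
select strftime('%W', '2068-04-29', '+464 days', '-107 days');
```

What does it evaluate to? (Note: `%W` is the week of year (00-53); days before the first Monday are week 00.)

15

First apply '+464 days', '-107 days': 2068-04-29 → 2069-04-21.
2069-04-21 is a Sunday. SQLite's %W counts Mondays since the year started; the result is 15.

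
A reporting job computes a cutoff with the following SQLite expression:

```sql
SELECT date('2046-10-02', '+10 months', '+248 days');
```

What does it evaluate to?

2048-04-06

Adding +10 months to 2046-10-02 gives 2047-08-02.
Applying '+248 days' to 2047-08-02: counting 248 days forward gives 2048-04-06.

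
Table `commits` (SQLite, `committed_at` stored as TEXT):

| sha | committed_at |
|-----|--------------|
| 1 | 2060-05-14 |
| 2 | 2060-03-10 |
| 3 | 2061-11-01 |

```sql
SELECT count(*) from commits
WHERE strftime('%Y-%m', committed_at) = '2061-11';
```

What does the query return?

Rows with year-month 2061-11: 2061-11-01 → 1.

1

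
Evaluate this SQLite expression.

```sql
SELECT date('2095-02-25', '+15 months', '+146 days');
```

2096-10-18

Adding +15 months to 2095-02-25 gives 2096-05-25.
Applying '+146 days' to 2096-05-25: counting 146 days forward gives 2096-10-18.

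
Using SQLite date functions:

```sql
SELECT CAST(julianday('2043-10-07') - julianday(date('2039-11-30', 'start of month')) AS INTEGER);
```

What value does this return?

`start of month` rewinds 2039-11-30 to 2039-11-01.
29 days remain in November 2039 after the 1st (30 − 1).
Full months from December 2039 through September 2043 contribute their day counts.
Then 7 days into October 2043.
Total: 29 + 31 + 31 + 29 + 31 + 30 + 31 + 30 + 31 + 31 + 30 + 31 + 30 + 31 + 31 + 28 + 31 + 30 + 31 + 30 + 31 + 31 + 30 + 31 + 30 + 31 + 31 + 28 + 31 + 30 + 31 + 30 + 31 + 31 + 30 + 31 + 30 + 31 + 31 + 28 + 31 + 30 + 31 + 30 + 31 + 31 + 30 + 7 = 1436.

1436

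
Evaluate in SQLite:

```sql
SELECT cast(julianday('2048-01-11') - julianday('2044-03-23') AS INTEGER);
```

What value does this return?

1389

8 days remain in March 2044 after the 23rd (31 − 23).
Full months from April 2044 through December 2047 contribute their day counts.
Then 11 days into January 2048.
Total: 8 + 30 + 31 + 30 + 31 + 31 + 30 + 31 + 30 + 31 + 31 + 28 + 31 + 30 + 31 + 30 + 31 + 31 + 30 + 31 + 30 + 31 + 31 + 28 + 31 + 30 + 31 + 30 + 31 + 31 + 30 + 31 + 30 + 31 + 31 + 28 + 31 + 30 + 31 + 30 + 31 + 31 + 30 + 31 + 30 + 31 + 11 = 1389.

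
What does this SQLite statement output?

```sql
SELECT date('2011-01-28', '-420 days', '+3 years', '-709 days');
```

2010-12-26

Applying '-420 days' to 2011-01-28: counting 420 days back gives 2009-12-04.
Adding +3 years to 2009-12-04 gives 2012-12-04.
Applying '-709 days' to 2012-12-04: counting 709 days back gives 2010-12-26.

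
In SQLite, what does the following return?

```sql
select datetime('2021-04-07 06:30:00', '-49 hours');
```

-49 hours from 2021-04-07 06:30:00 is 2021-04-05 05:30:00 (crosses midnight).

2021-04-05 05:30:00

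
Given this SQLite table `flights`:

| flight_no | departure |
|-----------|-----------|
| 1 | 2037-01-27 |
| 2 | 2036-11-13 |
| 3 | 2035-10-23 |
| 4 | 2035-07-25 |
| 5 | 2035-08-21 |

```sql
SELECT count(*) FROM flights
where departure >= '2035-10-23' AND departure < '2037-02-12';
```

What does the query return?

3

Rows in [2035-10-23, 2037-02-12): 2037-01-27, 2036-11-13, 2035-10-23 → 3 rows.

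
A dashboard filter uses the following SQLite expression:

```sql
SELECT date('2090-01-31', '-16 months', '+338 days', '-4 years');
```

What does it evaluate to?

2085-09-04

Adding -16 months to 2090-01-31 targets 2088-09-31. September 2088 has only 30 days, so SQLite normalizes the 1-day overflow forward to 2088-10-01.
Applying '+338 days' to 2088-10-01: counting 338 days forward gives 2089-09-04.
Adding -4 years to 2089-09-04 gives 2085-09-04.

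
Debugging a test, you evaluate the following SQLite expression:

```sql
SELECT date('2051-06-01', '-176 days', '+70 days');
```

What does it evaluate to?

Applying '-176 days' to 2051-06-01: counting 176 days back gives 2050-12-07.
Applying '+70 days' to 2050-12-07: counting 70 days forward gives 2051-02-15.

2051-02-15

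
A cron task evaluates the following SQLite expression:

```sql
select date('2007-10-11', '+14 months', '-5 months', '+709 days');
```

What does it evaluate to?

2010-06-20

Adding +14 months to 2007-10-11 gives 2008-12-11.
Adding -5 months to 2008-12-11 gives 2008-07-11.
Applying '+709 days' to 2008-07-11: counting 709 days forward gives 2010-06-20.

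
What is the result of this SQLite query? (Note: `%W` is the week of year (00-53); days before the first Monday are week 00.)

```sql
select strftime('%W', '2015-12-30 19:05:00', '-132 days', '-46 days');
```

First apply '-132 days', '-46 days': 2015-12-30 19:05:00 → 2015-07-05 19:05:00.
2015-07-05 is a Sunday. SQLite's %W counts Mondays since the year started; the result is 26.

26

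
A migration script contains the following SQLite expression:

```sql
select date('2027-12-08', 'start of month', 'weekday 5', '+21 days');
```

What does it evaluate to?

`start of month` rewinds 2027-12-08 to 2027-12-01.
`weekday 5` advances to the next Friday; 2027-12-01 is a Wednesday, so it moves forward to 2027-12-03.
Advancing 21 more days within December lands on 2027-12-24.

2027-12-24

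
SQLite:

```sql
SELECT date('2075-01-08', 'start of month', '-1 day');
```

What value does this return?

2074-12-31

`start of month` rewinds 2075-01-08 to 2075-01-01.
Going back 1 day from 2075-01-01 reaches 2074-12-31 (last day of December, 31 days).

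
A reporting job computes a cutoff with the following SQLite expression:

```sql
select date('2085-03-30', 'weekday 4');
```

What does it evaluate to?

`weekday 4` advances to the next Thursday; 2085-03-30 is a Friday, so it moves forward to 2085-04-05.

2085-04-05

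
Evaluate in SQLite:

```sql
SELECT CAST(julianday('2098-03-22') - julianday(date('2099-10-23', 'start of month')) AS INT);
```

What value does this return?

-558

`start of month` rewinds 2099-10-23 to 2099-10-01.
9 days remain in March 2098 after the 22nd (31 − 22).
Full months from April 2098 through September 2099 contribute their day counts.
Then 1 day into October 2099.
Total: 9 + 30 + 31 + 30 + 31 + 31 + 30 + 31 + 30 + 31 + 31 + 28 + 31 + 30 + 31 + 30 + 31 + 31 + 30 + 1 = 558.
The subtraction is earlier − later, so the result is −558 → -558.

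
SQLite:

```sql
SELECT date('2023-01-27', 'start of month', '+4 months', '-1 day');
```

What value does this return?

`start of month` rewinds 2023-01-27 to 2023-01-01.
Adding +4 months to 2023-01-01 gives 2023-05-01.
Going back 1 day from 2023-05-01 reaches 2023-04-30 (last day of April, 30 days).

2023-04-30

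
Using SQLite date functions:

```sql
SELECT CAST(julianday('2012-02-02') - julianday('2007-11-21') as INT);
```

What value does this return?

1534

9 days remain in November 2007 after the 21st (30 − 21).
Full months from December 2007 through January 2012 contribute their day counts.
Then 2 days into February 2012.
Total: 9 + 31 + 31 + 29 + 31 + 30 + 31 + 30 + 31 + 31 + 30 + 31 + 30 + 31 + 31 + 28 + 31 + 30 + 31 + 30 + 31 + 31 + 30 + 31 + 30 + 31 + 31 + 28 + 31 + 30 + 31 + 30 + 31 + 31 + 30 + 31 + 30 + 31 + 31 + 28 + 31 + 30 + 31 + 30 + 31 + 31 + 30 + 31 + 30 + 31 + 31 + 2 = 1534.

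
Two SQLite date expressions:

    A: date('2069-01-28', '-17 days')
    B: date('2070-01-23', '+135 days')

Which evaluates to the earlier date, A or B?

A = 2069-01-11.
B = 2070-06-07.
A is earlier.

A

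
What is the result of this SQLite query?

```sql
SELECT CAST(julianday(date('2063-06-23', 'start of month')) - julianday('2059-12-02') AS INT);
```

1277

`start of month` rewinds 2063-06-23 to 2063-06-01.
29 days remain in December 2059 after the 2nd (31 − 2).
Full months from January 2060 through May 2063 contribute their day counts.
Then 1 day into June 2063.
Total: 29 + 31 + 29 + 31 + 30 + 31 + 30 + 31 + 31 + 30 + 31 + 30 + 31 + 31 + 28 + 31 + 30 + 31 + 30 + 31 + 31 + 30 + 31 + 30 + 31 + 31 + 28 + 31 + 30 + 31 + 30 + 31 + 31 + 30 + 31 + 30 + 31 + 31 + 28 + 31 + 30 + 31 + 1 = 1277.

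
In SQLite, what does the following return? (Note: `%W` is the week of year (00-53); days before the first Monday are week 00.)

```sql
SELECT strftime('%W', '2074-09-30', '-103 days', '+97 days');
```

39

First apply '-103 days', '+97 days': 2074-09-30 → 2074-09-24.
2074-09-24 is a Monday. SQLite's %W counts Mondays since the year started; the result is 39.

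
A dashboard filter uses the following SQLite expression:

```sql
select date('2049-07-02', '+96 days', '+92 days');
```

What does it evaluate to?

Applying '+96 days' to 2049-07-02: counting 96 days forward gives 2049-10-06.
Applying '+92 days' to 2049-10-06: counting 92 days forward gives 2050-01-06.

2050-01-06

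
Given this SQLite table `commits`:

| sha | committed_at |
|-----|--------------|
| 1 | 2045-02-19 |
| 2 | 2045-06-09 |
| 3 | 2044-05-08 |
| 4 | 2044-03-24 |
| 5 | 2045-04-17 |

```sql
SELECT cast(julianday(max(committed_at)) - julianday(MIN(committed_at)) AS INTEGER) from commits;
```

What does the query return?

442

MIN = 2044-03-24, MAX = 2045-06-09.
7 days remain in March 2044 after the 24th (31 − 24).
Full months from April 2044 through May 2045 contribute their day counts.
Then 9 days into June 2045.
Total: 7 + 30 + 31 + 30 + 31 + 31 + 30 + 31 + 30 + 31 + 31 + 28 + 31 + 30 + 31 + 9 = 442.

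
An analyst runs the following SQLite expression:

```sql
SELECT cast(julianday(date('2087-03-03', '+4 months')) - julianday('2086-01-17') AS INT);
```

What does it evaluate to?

Adding +4 months to 2087-03-03 gives 2087-07-03.
14 days remain in January 2086 after the 17th (31 − 17).
Full months from February 2086 through June 2087 contribute their day counts.
Then 3 days into July 2087.
Total: 14 + 28 + 31 + 30 + 31 + 30 + 31 + 31 + 30 + 31 + 30 + 31 + 31 + 28 + 31 + 30 + 31 + 30 + 3 = 532.

532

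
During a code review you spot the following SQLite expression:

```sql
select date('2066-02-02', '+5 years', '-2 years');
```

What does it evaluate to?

2069-02-02

Adding +5 years to 2066-02-02 gives 2071-02-02.
Adding -2 years to 2071-02-02 gives 2069-02-02.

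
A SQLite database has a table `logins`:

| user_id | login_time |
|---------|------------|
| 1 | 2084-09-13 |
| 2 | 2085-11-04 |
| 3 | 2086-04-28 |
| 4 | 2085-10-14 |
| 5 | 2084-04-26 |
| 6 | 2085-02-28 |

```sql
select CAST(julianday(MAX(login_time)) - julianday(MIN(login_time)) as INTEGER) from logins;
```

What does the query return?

MIN = 2084-04-26, MAX = 2086-04-28.
4 days remain in April 2084 after the 26th (30 − 26).
Full months from May 2084 through March 2086 contribute their day counts.
Then 28 days into April 2086.
Total: 4 + 31 + 30 + 31 + 31 + 30 + 31 + 30 + 31 + 31 + 28 + 31 + 30 + 31 + 30 + 31 + 31 + 30 + 31 + 30 + 31 + 31 + 28 + 31 + 28 = 732.

732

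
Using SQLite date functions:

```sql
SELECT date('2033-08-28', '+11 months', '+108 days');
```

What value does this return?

Adding +11 months to 2033-08-28 gives 2034-07-28.
Applying '+108 days' to 2034-07-28: counting 108 days forward gives 2034-11-13.

2034-11-13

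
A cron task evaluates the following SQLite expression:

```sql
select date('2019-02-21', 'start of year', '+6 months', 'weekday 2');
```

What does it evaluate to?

`start of year` rewinds 2019-02-21 to 2019-01-01.
Adding +6 months to 2019-01-01 gives 2019-07-01.
`weekday 2` advances to the next Tuesday; 2019-07-01 is a Monday, so it moves forward to 2019-07-02.

2019-07-02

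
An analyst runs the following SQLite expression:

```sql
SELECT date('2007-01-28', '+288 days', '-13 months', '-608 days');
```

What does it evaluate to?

2005-02-11

Applying '+288 days' to 2007-01-28: counting 288 days forward gives 2007-11-12.
Adding -13 months to 2007-11-12 gives 2006-10-12.
Applying '-608 days' to 2006-10-12: counting 608 days back gives 2005-02-11.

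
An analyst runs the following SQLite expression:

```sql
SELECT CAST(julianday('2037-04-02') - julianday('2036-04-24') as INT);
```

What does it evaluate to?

6 days remain in April 2036 after the 24th (30 − 24).
Full months from May 2036 through March 2037 contribute their day counts.
Then 2 days into April 2037.
Total: 6 + 31 + 30 + 31 + 31 + 30 + 31 + 30 + 31 + 31 + 28 + 31 + 2 = 343.

343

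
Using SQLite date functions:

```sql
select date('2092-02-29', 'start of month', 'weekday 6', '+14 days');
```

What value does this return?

`start of month` rewinds 2092-02-29 to 2092-02-01.
`weekday 6` advances to the next Saturday; 2092-02-01 is a Friday, so it moves forward to 2092-02-02.
Advancing 14 more days within February lands on 2092-02-16.

2092-02-16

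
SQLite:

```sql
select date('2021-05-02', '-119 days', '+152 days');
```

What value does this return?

Applying '-119 days' to 2021-05-02: counting 119 days back gives 2021-01-03.
Applying '+152 days' to 2021-01-03: counting 152 days forward gives 2021-06-04.

2021-06-04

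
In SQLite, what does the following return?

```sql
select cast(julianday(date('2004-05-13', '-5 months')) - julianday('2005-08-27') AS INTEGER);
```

Adding -5 months to 2004-05-13 gives 2003-12-13.
18 days remain in December 2003 after the 13th (31 − 13).
Full months from January 2004 through July 2005 contribute their day counts.
Then 27 days into August 2005.
Total: 18 + 31 + 29 + 31 + 30 + 31 + 30 + 31 + 31 + 30 + 31 + 30 + 31 + 31 + 28 + 31 + 30 + 31 + 30 + 31 + 27 = 623.
The subtraction is earlier − later, so the result is −623 → -623.

-623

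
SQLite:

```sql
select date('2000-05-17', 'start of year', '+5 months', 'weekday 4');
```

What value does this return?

2000-06-01

`start of year` rewinds 2000-05-17 to 2000-01-01.
Adding +5 months to 2000-01-01 gives 2000-06-01.
`weekday 4` advances to the next Thursday; 2000-06-01 is already a Thursday, so it stays at 2000-06-01.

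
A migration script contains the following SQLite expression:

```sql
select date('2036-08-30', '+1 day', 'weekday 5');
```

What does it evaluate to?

2036-09-05

Advancing 1 more day within August lands on 2036-08-31.
`weekday 5` advances to the next Friday; 2036-08-31 is a Sunday, so it moves forward to 2036-09-05.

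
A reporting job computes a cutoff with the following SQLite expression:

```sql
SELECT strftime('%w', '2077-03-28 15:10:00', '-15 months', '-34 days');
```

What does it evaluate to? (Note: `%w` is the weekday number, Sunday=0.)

First apply '-15 months', '-34 days': 2077-03-28 15:10:00 → 2075-11-24 15:10:00.
2075-11-24 is a Sunday; with Sunday=0 that is 0.

0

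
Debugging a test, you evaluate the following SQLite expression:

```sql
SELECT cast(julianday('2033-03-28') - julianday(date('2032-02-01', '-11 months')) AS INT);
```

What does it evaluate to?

758

Adding -11 months to 2032-02-01 gives 2031-03-01.
30 days remain in March 2031 after the 1st (31 − 1).
Full months from April 2031 through February 2033 contribute their day counts.
Then 28 days into March 2033.
Total: 30 + 30 + 31 + 30 + 31 + 31 + 30 + 31 + 30 + 31 + 31 + 29 + 31 + 30 + 31 + 30 + 31 + 31 + 30 + 31 + 30 + 31 + 31 + 28 + 28 = 758.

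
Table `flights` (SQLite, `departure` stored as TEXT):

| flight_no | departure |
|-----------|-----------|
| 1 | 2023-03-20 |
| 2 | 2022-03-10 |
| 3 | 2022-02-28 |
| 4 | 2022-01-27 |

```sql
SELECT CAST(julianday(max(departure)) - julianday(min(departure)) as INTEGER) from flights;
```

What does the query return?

MIN = 2022-01-27, MAX = 2023-03-20.
4 days remain in January 2022 after the 27th (31 − 27).
Full months from February 2022 through February 2023 contribute their day counts.
Then 20 days into March 2023.
Total: 4 + 28 + 31 + 30 + 31 + 30 + 31 + 31 + 30 + 31 + 30 + 31 + 31 + 28 + 20 = 417.

417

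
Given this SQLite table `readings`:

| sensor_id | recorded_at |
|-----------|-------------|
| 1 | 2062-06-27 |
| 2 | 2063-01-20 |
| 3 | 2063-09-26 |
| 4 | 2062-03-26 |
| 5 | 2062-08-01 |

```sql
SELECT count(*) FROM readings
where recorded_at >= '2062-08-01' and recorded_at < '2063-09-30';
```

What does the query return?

3

Rows in [2062-08-01, 2063-09-30): 2063-01-20, 2063-09-26, 2062-08-01 → 3 rows.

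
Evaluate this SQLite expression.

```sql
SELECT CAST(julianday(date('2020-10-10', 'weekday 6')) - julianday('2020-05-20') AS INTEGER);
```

`weekday 6` advances to the next Saturday; 2020-10-10 is already a Saturday, so it stays at 2020-10-10.
11 days remain in May 2020 after the 20th (31 − 20).
June 2020: 30 days.
July 2020: 31 days.
August 2020: 31 days.
September 2020: 30 days.
Then 10 days into October 2020.
Total: 11 + 30 + 31 + 31 + 30 + 10 = 143.

143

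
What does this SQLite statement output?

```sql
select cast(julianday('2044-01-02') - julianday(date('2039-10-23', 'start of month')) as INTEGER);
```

`start of month` rewinds 2039-10-23 to 2039-10-01.
30 days remain in October 2039 after the 1st (31 − 1).
Full months from November 2039 through December 2043 contribute their day counts.
Then 2 days into January 2044.
Total: 30 + 30 + 31 + 31 + 29 + 31 + 30 + 31 + 30 + 31 + 31 + 30 + 31 + 30 + 31 + 31 + 28 + 31 + 30 + 31 + 30 + 31 + 31 + 30 + 31 + 30 + 31 + 31 + 28 + 31 + 30 + 31 + 30 + 31 + 31 + 30 + 31 + 30 + 31 + 31 + 28 + 31 + 30 + 31 + 30 + 31 + 31 + 30 + 31 + 30 + 31 + 2 = 1554.

1554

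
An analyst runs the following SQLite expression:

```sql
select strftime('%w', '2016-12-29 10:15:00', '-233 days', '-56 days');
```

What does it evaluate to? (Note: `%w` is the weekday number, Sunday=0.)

First apply '-233 days', '-56 days': 2016-12-29 10:15:00 → 2016-03-15 10:15:00.
2016-03-15 is a Tuesday; with Sunday=0 that is 2.

2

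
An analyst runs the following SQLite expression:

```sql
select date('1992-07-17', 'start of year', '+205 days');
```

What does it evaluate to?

`start of year` rewinds 1992-07-17 to 1992-01-01.
Applying '+205 days' to 1992-01-01: counting 205 days forward gives 1992-07-24.

1992-07-24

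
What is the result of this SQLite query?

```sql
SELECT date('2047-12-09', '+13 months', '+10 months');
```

Adding +13 months to 2047-12-09 gives 2049-01-09.
Adding +10 months to 2049-01-09 gives 2049-11-09.

2049-11-09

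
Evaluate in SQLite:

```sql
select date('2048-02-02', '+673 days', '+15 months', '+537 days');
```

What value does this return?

Applying '+673 days' to 2048-02-02: counting 673 days forward gives 2049-12-06.
Adding +15 months to 2049-12-06 gives 2051-03-06.
Applying '+537 days' to 2051-03-06: counting 537 days forward gives 2052-08-24.

2052-08-24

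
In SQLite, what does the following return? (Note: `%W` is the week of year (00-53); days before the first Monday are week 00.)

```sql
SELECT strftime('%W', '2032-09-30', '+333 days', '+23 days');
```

First apply '+333 days', '+23 days': 2032-09-30 → 2033-09-21.
2033-09-21 is a Wednesday. SQLite's %W counts Mondays since the year started; the result is 38.

38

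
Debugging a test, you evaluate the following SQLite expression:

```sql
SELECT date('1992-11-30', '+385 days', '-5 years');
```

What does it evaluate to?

Applying '+385 days' to 1992-11-30: counting 385 days forward gives 1993-12-20.
Adding -5 years to 1993-12-20 gives 1988-12-20.

1988-12-20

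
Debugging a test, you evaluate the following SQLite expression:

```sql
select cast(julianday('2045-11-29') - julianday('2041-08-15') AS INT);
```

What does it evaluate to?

16 days remain in August 2041 after the 15th (31 − 15).
Full months from September 2041 through October 2045 contribute their day counts.
Then 29 days into November 2045.
Total: 16 + 30 + 31 + 30 + 31 + 31 + 28 + 31 + 30 + 31 + 30 + 31 + 31 + 30 + 31 + 30 + 31 + 31 + 28 + 31 + 30 + 31 + 30 + 31 + 31 + 30 + 31 + 30 + 31 + 31 + 29 + 31 + 30 + 31 + 30 + 31 + 31 + 30 + 31 + 30 + 31 + 31 + 28 + 31 + 30 + 31 + 30 + 31 + 31 + 30 + 31 + 29 = 1567.

1567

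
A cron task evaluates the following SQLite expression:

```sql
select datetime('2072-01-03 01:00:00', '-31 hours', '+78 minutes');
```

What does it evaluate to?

-31 hours from 2072-01-03 01:00:00 is 2072-01-01 18:00:00 (crosses midnight).
78 minutes = 1h 18m; +78 minutes from 2072-01-01 18:00:00 is 2072-01-01 19:18:00.

2072-01-01 19:18:00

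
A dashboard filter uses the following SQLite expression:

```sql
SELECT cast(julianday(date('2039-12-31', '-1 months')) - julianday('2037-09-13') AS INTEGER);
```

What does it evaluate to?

809

Adding -1 month to 2039-12-31 targets 2039-11-31. November 2039 has only 30 days, so SQLite normalizes the 1-day overflow forward to 2039-12-01.
17 days remain in September 2037 after the 13th (30 − 13).
Full months from October 2037 through November 2039 contribute their day counts.
Then 1 day into December 2039.
Total: 17 + 31 + 30 + 31 + 31 + 28 + 31 + 30 + 31 + 30 + 31 + 31 + 30 + 31 + 30 + 31 + 31 + 28 + 31 + 30 + 31 + 30 + 31 + 31 + 30 + 31 + 30 + 1 = 809.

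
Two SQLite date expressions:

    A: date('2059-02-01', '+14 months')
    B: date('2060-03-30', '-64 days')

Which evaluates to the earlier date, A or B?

A = 2060-04-01.
B = 2060-01-26.
B is earlier.

B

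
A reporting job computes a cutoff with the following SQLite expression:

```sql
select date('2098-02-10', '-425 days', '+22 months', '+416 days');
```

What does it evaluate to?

2099-12-02

Applying '-425 days' to 2098-02-10: counting 425 days back gives 2096-12-12.
Adding +22 months to 2096-12-12 gives 2098-10-12.
Applying '+416 days' to 2098-10-12: counting 416 days forward gives 2099-12-02.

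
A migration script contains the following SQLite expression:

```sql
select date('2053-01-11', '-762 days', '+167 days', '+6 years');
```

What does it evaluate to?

Applying '-762 days' to 2053-01-11: counting 762 days back gives 2050-12-11.
Applying '+167 days' to 2050-12-11: counting 167 days forward gives 2051-05-27.
Adding +6 years to 2051-05-27 gives 2057-05-27.

2057-05-27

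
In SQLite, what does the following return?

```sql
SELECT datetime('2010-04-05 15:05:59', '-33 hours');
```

2010-04-04 06:05:59

-33 hours from 2010-04-05 15:05:59 is 2010-04-04 06:05:59 (crosses midnight).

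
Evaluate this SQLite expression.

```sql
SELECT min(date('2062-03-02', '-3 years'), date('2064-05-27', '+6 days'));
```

date('2062-03-02', '-3 years') → 2059-03-02.
date('2064-05-27', '+6 days') → 2064-06-02.
Earlier of the two is 2059-03-02.

2059-03-02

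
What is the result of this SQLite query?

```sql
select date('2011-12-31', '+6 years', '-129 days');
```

Adding +6 years to 2011-12-31 gives 2017-12-31.
Applying '-129 days' to 2017-12-31: counting 129 days back gives 2017-08-24.

2017-08-24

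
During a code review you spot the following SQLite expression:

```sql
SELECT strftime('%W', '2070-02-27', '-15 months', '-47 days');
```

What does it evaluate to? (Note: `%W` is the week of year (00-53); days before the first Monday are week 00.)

41

First apply '-15 months', '-47 days': 2070-02-27 → 2068-10-11.
2068-10-11 is a Thursday. SQLite's %W counts Mondays since the year started; the result is 41.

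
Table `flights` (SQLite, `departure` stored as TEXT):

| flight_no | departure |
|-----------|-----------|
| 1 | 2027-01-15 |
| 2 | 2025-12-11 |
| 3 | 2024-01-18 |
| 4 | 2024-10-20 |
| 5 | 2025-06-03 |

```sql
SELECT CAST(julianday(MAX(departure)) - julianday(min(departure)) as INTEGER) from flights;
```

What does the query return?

1093

MIN = 2024-01-18, MAX = 2027-01-15.
13 days remain in January 2024 after the 18th (31 − 18).
Full months from February 2024 through December 2026 contribute their day counts.
Then 15 days into January 2027.
Total: 13 + 29 + 31 + 30 + 31 + 30 + 31 + 31 + 30 + 31 + 30 + 31 + 31 + 28 + 31 + 30 + 31 + 30 + 31 + 31 + 30 + 31 + 30 + 31 + 31 + 28 + 31 + 30 + 31 + 30 + 31 + 31 + 30 + 31 + 30 + 31 + 15 = 1093.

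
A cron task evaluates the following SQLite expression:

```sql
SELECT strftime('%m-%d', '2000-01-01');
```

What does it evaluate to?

01-01

`%m-%d` extracts the month-day: 01-01.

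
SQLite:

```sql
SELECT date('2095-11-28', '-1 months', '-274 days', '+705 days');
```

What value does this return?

Adding -1 month to 2095-11-28 gives 2095-10-28.
Applying '-274 days' to 2095-10-28: counting 274 days back gives 2095-01-27.
Applying '+705 days' to 2095-01-27: counting 705 days forward gives 2097-01-01.

2097-01-01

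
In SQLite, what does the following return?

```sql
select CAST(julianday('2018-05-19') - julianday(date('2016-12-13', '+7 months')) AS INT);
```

Adding +7 months to 2016-12-13 gives 2017-07-13.
18 days remain in July 2017 after the 13th (31 − 13).
Full months from August 2017 through April 2018 contribute their day counts.
Then 19 days into May 2018.
Total: 18 + 31 + 30 + 31 + 30 + 31 + 31 + 28 + 31 + 30 + 19 = 310.

310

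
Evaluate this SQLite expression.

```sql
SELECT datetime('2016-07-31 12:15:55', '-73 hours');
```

-73 hours from 2016-07-31 12:15:55 is 2016-07-28 11:15:55 (crosses midnight).

2016-07-28 11:15:55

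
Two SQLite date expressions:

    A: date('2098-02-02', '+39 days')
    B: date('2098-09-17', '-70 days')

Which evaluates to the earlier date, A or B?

A

A = 2098-03-13.
B = 2098-07-09.
A is earlier.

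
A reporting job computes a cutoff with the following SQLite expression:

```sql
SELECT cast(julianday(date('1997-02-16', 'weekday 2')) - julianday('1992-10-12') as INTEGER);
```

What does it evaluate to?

1590

`weekday 2` advances to the next Tuesday; 1997-02-16 is a Sunday, so it moves forward to 1997-02-18.
19 days remain in October 1992 after the 12th (31 − 12).
Full months from November 1992 through January 1997 contribute their day counts.
Then 18 days into February 1997.
Total: 19 + 30 + 31 + 31 + 28 + 31 + 30 + 31 + 30 + 31 + 31 + 30 + 31 + 30 + 31 + 31 + 28 + 31 + 30 + 31 + 30 + 31 + 31 + 30 + 31 + 30 + 31 + 31 + 28 + 31 + 30 + 31 + 30 + 31 + 31 + 30 + 31 + 30 + 31 + 31 + 29 + 31 + 30 + 31 + 30 + 31 + 31 + 30 + 31 + 30 + 31 + 31 + 18 = 1590.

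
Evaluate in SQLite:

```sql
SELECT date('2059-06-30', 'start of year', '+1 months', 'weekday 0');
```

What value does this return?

2059-02-02

`start of year` rewinds 2059-06-30 to 2059-01-01.
Adding +1 month to 2059-01-01 gives 2059-02-01.
`weekday 0` advances to the next Sunday; 2059-02-01 is a Saturday, so it moves forward to 2059-02-02.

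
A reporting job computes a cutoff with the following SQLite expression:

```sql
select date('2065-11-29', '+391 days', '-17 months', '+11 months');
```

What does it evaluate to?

2066-06-25

Applying '+391 days' to 2065-11-29: counting 391 days forward gives 2066-12-25.
Adding -17 months to 2066-12-25 gives 2065-07-25.
Adding +11 months to 2065-07-25 gives 2066-06-25.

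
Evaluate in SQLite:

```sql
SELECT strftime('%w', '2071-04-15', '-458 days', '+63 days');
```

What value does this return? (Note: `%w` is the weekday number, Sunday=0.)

0

First apply '-458 days', '+63 days': 2071-04-15 → 2070-03-16.
2070-03-16 is a Sunday; with Sunday=0 that is 0.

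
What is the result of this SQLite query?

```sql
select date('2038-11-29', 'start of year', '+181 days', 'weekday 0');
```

`start of year` rewinds 2038-11-29 to 2038-01-01.
Applying '+181 days' to 2038-01-01: counting 181 days forward gives 2038-07-01.
`weekday 0` advances to the next Sunday; 2038-07-01 is a Thursday, so it moves forward to 2038-07-04.

2038-07-04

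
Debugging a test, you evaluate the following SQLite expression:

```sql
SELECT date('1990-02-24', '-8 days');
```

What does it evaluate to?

Going back 8 days within February lands on 1990-02-16.

1990-02-16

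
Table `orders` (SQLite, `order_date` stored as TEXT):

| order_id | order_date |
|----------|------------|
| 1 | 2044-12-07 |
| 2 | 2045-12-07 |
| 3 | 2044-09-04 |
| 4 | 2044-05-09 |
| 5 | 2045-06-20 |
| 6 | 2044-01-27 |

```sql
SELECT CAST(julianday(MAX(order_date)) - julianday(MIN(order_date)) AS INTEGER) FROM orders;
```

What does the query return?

680

MIN = 2044-01-27, MAX = 2045-12-07.
4 days remain in January 2044 after the 27th (31 − 27).
Full months from February 2044 through November 2045 contribute their day counts.
Then 7 days into December 2045.
Total: 4 + 29 + 31 + 30 + 31 + 30 + 31 + 31 + 30 + 31 + 30 + 31 + 31 + 28 + 31 + 30 + 31 + 30 + 31 + 31 + 30 + 31 + 30 + 7 = 680.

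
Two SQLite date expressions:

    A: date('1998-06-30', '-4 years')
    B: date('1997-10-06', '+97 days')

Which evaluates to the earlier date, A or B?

A

A = 1994-06-30.
B = 1998-01-11.
A is earlier.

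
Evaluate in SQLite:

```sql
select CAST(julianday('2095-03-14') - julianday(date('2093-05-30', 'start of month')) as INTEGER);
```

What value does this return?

682

`start of month` rewinds 2093-05-30 to 2093-05-01.
30 days remain in May 2093 after the 1st (31 − 1).
Full months from June 2093 through February 2095 contribute their day counts.
Then 14 days into March 2095.
Total: 30 + 30 + 31 + 31 + 30 + 31 + 30 + 31 + 31 + 28 + 31 + 30 + 31 + 30 + 31 + 31 + 30 + 31 + 30 + 31 + 31 + 28 + 14 = 682.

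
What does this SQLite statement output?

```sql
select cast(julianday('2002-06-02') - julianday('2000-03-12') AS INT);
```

19 days remain in March 2000 after the 12th (31 − 12).
Full months from April 2000 through May 2002 contribute their day counts.
Then 2 days into June 2002.
Total: 19 + 30 + 31 + 30 + 31 + 31 + 30 + 31 + 30 + 31 + 31 + 28 + 31 + 30 + 31 + 30 + 31 + 31 + 30 + 31 + 30 + 31 + 31 + 28 + 31 + 30 + 31 + 2 = 812.

812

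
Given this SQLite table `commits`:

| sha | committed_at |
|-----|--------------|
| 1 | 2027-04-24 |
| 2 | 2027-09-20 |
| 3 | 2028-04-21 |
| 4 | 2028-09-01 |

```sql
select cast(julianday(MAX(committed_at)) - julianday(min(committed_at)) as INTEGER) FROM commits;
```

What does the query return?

MIN = 2027-04-24, MAX = 2028-09-01.
6 days remain in April 2027 after the 24th (30 − 24).
Full months from May 2027 through August 2028 contribute their day counts.
Then 1 day into September 2028.
Total: 6 + 31 + 30 + 31 + 31 + 30 + 31 + 30 + 31 + 31 + 29 + 31 + 30 + 31 + 30 + 31 + 31 + 1 = 496.

496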